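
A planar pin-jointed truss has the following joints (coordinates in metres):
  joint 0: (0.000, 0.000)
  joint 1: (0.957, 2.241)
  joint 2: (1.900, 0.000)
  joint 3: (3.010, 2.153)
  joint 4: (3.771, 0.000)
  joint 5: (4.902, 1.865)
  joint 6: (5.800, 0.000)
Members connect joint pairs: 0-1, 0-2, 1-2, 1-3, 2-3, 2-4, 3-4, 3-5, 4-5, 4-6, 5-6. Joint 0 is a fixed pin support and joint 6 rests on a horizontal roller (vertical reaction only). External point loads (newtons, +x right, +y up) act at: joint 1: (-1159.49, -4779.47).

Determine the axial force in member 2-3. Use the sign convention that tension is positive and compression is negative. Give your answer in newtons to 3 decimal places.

N=7 nodes, M=11 members, R=3 reactions → 2N=14, M+R=14
member 0 (0-1): L=2.4368, (cx,cy)=(0.3927,0.9197)
member 1 (0-2): L=1.9000, (cx,cy)=(1.0000,0.0000)
member 2 (1-2): L=2.4313, (cx,cy)=(0.3879,-0.9217)
member 3 (1-3): L=2.0549, (cx,cy)=(0.9991,-0.0428)
member 4 (2-3): L=2.4223, (cx,cy)=(0.4582,0.8888)
member 5 (2-4): L=1.8710, (cx,cy)=(1.0000,0.0000)
member 6 (3-4): L=2.2835, (cx,cy)=(0.3333,-0.9428)
member 7 (3-5): L=1.9138, (cx,cy)=(0.9886,-0.1505)
member 8 (4-5): L=2.1811, (cx,cy)=(0.5185,0.8551)
member 9 (4-6): L=2.0290, (cx,cy)=(1.0000,0.0000)
member 10 (5-6): L=2.0699, (cx,cy)=(0.4338,-0.9010)
solve A·x = −loads:
  F[0-1] = -4826.6651 N (compression)
  F[0-2] = +736.0876 N (tension)
  F[1-2] = -341.4644 N (compression)
  F[1-3] = -604.2033 N (compression)
  F[2-3] = +354.1013 N (tension)
  F[2-4] = +441.3845 N (tension)
  F[3-4] = -306.4897 N (compression)
  F[3-5] = -343.1530 N (compression)
  F[4-5] = +337.9541 N (tension)
  F[4-6] = +164.0040 N (tension)
  F[5-6] = -378.0373 N (compression)
  Rx@0 = +1159.4900 N
  Ry@0 = +4438.8604 N
  Ry@6 = +340.6096 N

354.101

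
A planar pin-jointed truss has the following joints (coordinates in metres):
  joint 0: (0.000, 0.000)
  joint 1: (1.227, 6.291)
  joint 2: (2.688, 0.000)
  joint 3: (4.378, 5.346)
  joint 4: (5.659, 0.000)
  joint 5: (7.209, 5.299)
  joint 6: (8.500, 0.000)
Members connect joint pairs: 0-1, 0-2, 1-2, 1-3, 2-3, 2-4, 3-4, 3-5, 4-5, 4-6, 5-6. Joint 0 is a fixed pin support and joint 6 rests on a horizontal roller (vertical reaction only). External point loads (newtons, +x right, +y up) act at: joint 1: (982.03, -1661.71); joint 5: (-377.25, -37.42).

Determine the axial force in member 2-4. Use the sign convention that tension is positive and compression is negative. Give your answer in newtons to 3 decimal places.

N=7 nodes, M=11 members, R=3 reactions → 2N=14, M+R=14
member 0 (0-1): L=6.4095, (cx,cy)=(0.1914,0.9815)
member 1 (0-2): L=2.6880, (cx,cy)=(1.0000,0.0000)
member 2 (1-2): L=6.4584, (cx,cy)=(0.2262,-0.9741)
member 3 (1-3): L=3.2897, (cx,cy)=(0.9579,-0.2873)
member 4 (2-3): L=5.6068, (cx,cy)=(0.3014,0.9535)
member 5 (2-4): L=2.9710, (cx,cy)=(1.0000,0.0000)
member 6 (3-4): L=5.4973, (cx,cy)=(0.2330,-0.9725)
member 7 (3-5): L=2.8314, (cx,cy)=(0.9999,-0.0166)
member 8 (4-5): L=5.5210, (cx,cy)=(0.2807,0.9598)
member 9 (4-6): L=2.8410, (cx,cy)=(1.0000,0.0000)
member 10 (5-6): L=5.4540, (cx,cy)=(0.2367,-0.9716)
solve A·x = −loads:
  F[0-1] = -953.5198 N (compression)
  F[0-2] = +787.3155 N (tension)
  F[1-2] = -415.5287 N (compression)
  F[1-3] = -1117.6746 N (compression)
  F[2-3] = +424.5001 N (tension)
  F[2-4] = +565.3627 N (tension)
  F[3-4] = -733.1960 N (compression)
  F[3-5] = -771.8682 N (compression)
  F[4-5] = +742.8893 N (tension)
  F[4-6] = +185.9500 N (tension)
  F[5-6] = -785.5700 N (compression)
  Rx@0 = -604.7800 N
  Ry@0 = +935.8851 N
  Ry@6 = +763.2449 N

565.363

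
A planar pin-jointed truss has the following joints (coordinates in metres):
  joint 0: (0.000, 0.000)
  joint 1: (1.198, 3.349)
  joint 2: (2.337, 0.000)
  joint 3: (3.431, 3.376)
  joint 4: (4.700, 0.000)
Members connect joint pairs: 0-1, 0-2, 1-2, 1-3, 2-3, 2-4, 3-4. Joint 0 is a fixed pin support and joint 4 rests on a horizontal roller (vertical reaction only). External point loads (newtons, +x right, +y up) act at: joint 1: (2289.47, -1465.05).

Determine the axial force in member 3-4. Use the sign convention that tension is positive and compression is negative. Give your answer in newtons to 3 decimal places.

N=5 nodes, M=7 members, R=3 reactions → 2N=10, M+R=10
member 0 (0-1): L=3.5568, (cx,cy)=(0.3368,0.9416)
member 1 (0-2): L=2.3370, (cx,cy)=(1.0000,0.0000)
member 2 (1-2): L=3.5374, (cx,cy)=(0.3220,-0.9467)
member 3 (1-3): L=2.2332, (cx,cy)=(0.9999,0.0121)
member 4 (2-3): L=3.5488, (cx,cy)=(0.3083,0.9513)
member 5 (2-4): L=2.3630, (cx,cy)=(1.0000,0.0000)
member 6 (3-4): L=3.6066, (cx,cy)=(0.3519,-0.9361)
solve A·x = −loads:
  F[0-1] = +573.2458 N (tension)
  F[0-2] = +2096.3909 N (tension)
  F[1-2] = -2135.5679 N (compression)
  F[1-3] = -1408.8648 N (compression)
  F[2-3] = +2125.3416 N (tension)
  F[2-4] = +753.5819 N (tension)
  F[3-4] = -2141.7546 N (compression)
  Rx@0 = -2289.4700 N
  Ry@0 = -539.7510 N
  Ry@4 = +2004.8010 N

-2141.755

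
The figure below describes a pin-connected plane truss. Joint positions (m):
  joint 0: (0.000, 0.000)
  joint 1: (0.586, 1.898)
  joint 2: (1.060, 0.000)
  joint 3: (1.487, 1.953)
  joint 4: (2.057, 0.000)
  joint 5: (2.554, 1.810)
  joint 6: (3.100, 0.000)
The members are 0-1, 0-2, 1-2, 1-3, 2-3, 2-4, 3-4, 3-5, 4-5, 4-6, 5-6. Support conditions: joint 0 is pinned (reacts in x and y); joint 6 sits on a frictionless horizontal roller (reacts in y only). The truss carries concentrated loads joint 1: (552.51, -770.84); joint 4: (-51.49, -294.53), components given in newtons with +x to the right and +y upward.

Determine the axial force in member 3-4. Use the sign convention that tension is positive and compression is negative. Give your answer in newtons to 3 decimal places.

N=7 nodes, M=11 members, R=3 reactions → 2N=14, M+R=14
member 0 (0-1): L=1.9864, (cx,cy)=(0.2950,0.9555)
member 1 (0-2): L=1.0600, (cx,cy)=(1.0000,0.0000)
member 2 (1-2): L=1.9563, (cx,cy)=(0.2423,-0.9702)
member 3 (1-3): L=0.9027, (cx,cy)=(0.9981,0.0609)
member 4 (2-3): L=1.9991, (cx,cy)=(0.2136,0.9769)
member 5 (2-4): L=0.9970, (cx,cy)=(1.0000,0.0000)
member 6 (3-4): L=2.0345, (cx,cy)=(0.2802,-0.9600)
member 7 (3-5): L=1.0765, (cx,cy)=(0.9911,-0.1328)
member 8 (4-5): L=1.8770, (cx,cy)=(0.2648,0.9643)
member 9 (4-6): L=1.0430, (cx,cy)=(1.0000,0.0000)
member 10 (5-6): L=1.8906, (cx,cy)=(0.2888,-0.9574)
solve A·x = −loads:
  F[0-1] = -403.9190 N (compression)
  F[0-2] = +620.1783 N (tension)
  F[1-2] = -432.3869 N (compression)
  F[1-3] = -567.9583 N (compression)
  F[2-3] = +429.4125 N (tension)
  F[2-4] = +423.6938 N (tension)
  F[3-4] = -348.2352 N (compression)
  F[3-5] = -380.9950 N (compression)
  F[4-5] = +652.0934 N (tension)
  F[4-6] = +204.9543 N (tension)
  F[5-6] = -709.6673 N (compression)
  Rx@0 = -501.0200 N
  Ry@0 = +385.9428 N
  Ry@6 = +679.4272 N

-348.235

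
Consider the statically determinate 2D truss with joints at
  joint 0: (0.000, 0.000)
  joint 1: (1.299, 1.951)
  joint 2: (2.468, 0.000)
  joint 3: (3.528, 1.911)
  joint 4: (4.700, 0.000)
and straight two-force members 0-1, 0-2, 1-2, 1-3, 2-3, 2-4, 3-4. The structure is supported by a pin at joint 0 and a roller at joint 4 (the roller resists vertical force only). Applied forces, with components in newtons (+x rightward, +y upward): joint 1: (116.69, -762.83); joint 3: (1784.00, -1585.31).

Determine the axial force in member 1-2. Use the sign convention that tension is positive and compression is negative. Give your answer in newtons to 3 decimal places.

-689.571

N=5 nodes, M=7 members, R=3 reactions → 2N=10, M+R=10
member 0 (0-1): L=2.3439, (cx,cy)=(0.5542,0.8324)
member 1 (0-2): L=2.4680, (cx,cy)=(1.0000,0.0000)
member 2 (1-2): L=2.2744, (cx,cy)=(0.5140,-0.8578)
member 3 (1-3): L=2.2294, (cx,cy)=(0.9998,-0.0179)
member 4 (2-3): L=2.1853, (cx,cy)=(0.4851,0.8745)
member 5 (2-4): L=2.2320, (cx,cy)=(1.0000,0.0000)
member 6 (3-4): L=2.2418, (cx,cy)=(0.5228,-0.8525)
solve A·x = −loads:
  F[0-1] = -208.4470 N (compression)
  F[0-2] = +2016.2130 N (tension)
  F[1-2] = -689.5712 N (compression)
  F[1-3] = +122.2314 N (tension)
  F[2-3] = +676.4200 N (tension)
  F[2-4] = +1333.6840 N (tension)
  F[3-4] = -2551.0277 N (compression)
  Rx@0 = -1900.6900 N
  Ry@0 = +173.5068 N
  Ry@4 = +2174.6332 N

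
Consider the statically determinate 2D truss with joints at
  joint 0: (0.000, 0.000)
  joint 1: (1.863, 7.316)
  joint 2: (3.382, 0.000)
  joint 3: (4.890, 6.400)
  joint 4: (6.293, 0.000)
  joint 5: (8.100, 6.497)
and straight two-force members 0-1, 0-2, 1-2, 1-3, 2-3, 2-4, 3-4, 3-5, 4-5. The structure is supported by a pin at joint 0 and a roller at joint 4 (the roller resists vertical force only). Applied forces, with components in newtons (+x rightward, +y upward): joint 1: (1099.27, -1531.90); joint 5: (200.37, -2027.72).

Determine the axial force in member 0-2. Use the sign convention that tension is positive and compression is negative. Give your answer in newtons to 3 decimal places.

1047.872

N=6 nodes, M=9 members, R=3 reactions → 2N=12, M+R=12
member 0 (0-1): L=7.5495, (cx,cy)=(0.2468,0.9691)
member 1 (0-2): L=3.3820, (cx,cy)=(1.0000,0.0000)
member 2 (1-2): L=7.4720, (cx,cy)=(0.2033,-0.9791)
member 3 (1-3): L=3.1626, (cx,cy)=(0.9571,-0.2896)
member 4 (2-3): L=6.5753, (cx,cy)=(0.2293,0.9733)
member 5 (2-4): L=2.9110, (cx,cy)=(1.0000,0.0000)
member 6 (3-4): L=6.5520, (cx,cy)=(0.2141,-0.9768)
member 7 (3-5): L=3.2115, (cx,cy)=(0.9995,0.0302)
member 8 (4-5): L=6.7436, (cx,cy)=(0.2680,0.9634)
solve A·x = −loads:
  F[0-1] = +1020.2441 N (tension)
  F[0-2] = +1047.8723 N (tension)
  F[1-2] = -2467.4460 N (compression)
  F[1-3] = -361.3818 N (compression)
  F[2-3] = +2482.0805 N (tension)
  F[2-4] = -22.9900 N (compression)
  F[3-4] = -2556.6011 N (compression)
  F[3-5] = +771.1666 N (tension)
  F[4-5] = -2128.8635 N (compression)
  Rx@0 = -1299.6400 N
  Ry@0 = -988.6916 N
  Ry@4 = +4548.3116 N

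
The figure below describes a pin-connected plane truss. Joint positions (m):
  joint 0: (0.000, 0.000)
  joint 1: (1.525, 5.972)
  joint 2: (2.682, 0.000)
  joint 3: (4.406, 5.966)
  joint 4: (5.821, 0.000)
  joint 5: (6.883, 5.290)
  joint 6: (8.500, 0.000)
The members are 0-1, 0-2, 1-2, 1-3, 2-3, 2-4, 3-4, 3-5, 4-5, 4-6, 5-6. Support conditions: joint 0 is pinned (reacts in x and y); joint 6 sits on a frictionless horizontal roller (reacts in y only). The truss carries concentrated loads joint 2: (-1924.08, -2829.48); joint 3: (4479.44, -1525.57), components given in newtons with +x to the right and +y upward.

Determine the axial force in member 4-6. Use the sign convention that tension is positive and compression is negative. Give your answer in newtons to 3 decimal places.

1475.660

N=7 nodes, M=11 members, R=3 reactions → 2N=14, M+R=14
member 0 (0-1): L=6.1636, (cx,cy)=(0.2474,0.9689)
member 1 (0-2): L=2.6820, (cx,cy)=(1.0000,0.0000)
member 2 (1-2): L=6.0830, (cx,cy)=(0.1902,-0.9817)
member 3 (1-3): L=2.8810, (cx,cy)=(1.0000,-0.0021)
member 4 (2-3): L=6.2101, (cx,cy)=(0.2776,0.9607)
member 5 (2-4): L=3.1390, (cx,cy)=(1.0000,0.0000)
member 6 (3-4): L=6.1315, (cx,cy)=(0.2308,-0.9730)
member 7 (3-5): L=2.5676, (cx,cy)=(0.9647,-0.2633)
member 8 (4-5): L=5.3955, (cx,cy)=(0.1968,0.9804)
member 9 (4-6): L=2.6790, (cx,cy)=(1.0000,0.0000)
member 10 (5-6): L=5.5316, (cx,cy)=(0.2923,-0.9563)
solve A·x = −loads:
  F[0-1] = +487.7217 N (tension)
  F[0-2] = +2434.6884 N (tension)
  F[1-2] = -481.7950 N (compression)
  F[1-3] = +212.3098 N (tension)
  F[2-3] = +3437.6010 N (tension)
  F[2-4] = +3312.8103 N (tension)
  F[3-4] = -4311.4218 N (compression)
  F[3-5] = -2402.6076 N (compression)
  F[4-5] = +4278.7454 N (tension)
  F[4-6] = +1475.6601 N (tension)
  F[5-6] = -5048.1055 N (compression)
  Rx@0 = -2555.3600 N
  Ry@0 = -472.5577 N
  Ry@6 = +4827.6077 N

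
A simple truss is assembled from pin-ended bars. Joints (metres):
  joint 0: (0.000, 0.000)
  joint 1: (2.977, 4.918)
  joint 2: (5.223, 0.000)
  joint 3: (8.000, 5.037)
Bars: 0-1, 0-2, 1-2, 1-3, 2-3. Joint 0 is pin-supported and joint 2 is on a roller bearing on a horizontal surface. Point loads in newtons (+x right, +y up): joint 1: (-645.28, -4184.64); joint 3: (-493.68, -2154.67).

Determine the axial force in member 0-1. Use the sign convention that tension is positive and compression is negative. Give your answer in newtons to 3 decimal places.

N=4 nodes, M=5 members, R=3 reactions → 2N=8, M+R=8
member 0 (0-1): L=5.7488, (cx,cy)=(0.5178,0.8555)
member 1 (0-2): L=5.2230, (cx,cy)=(1.0000,0.0000)
member 2 (1-2): L=5.4066, (cx,cy)=(0.4154,-0.9096)
member 3 (1-3): L=5.0244, (cx,cy)=(0.9997,0.0237)
member 4 (2-3): L=5.7518, (cx,cy)=(0.4828,0.8757)
solve A·x = −loads:
  F[0-1] = -2031.1172 N (compression)
  F[0-2] = -87.1604 N (compression)
  F[1-2] = -2671.8589 N (compression)
  F[1-3] = +703.6182 N (tension)
  F[2-3] = -2479.4646 N (compression)
  Rx@0 = +1138.9600 N
  Ry@0 = +1737.5715 N
  Ry@2 = +4601.7385 N

-2031.117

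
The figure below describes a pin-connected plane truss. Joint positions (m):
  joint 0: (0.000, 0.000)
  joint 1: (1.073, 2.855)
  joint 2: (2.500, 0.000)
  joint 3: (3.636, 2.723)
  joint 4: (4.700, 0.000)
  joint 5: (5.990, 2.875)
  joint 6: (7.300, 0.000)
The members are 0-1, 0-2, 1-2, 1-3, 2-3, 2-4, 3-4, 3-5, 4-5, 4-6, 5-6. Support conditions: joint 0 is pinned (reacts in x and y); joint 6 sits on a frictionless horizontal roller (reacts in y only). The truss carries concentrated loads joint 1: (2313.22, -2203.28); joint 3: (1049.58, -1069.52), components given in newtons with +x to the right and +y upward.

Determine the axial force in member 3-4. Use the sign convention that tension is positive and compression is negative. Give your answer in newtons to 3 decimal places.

N=7 nodes, M=11 members, R=3 reactions → 2N=14, M+R=14
member 0 (0-1): L=3.0500, (cx,cy)=(0.3518,0.9361)
member 1 (0-2): L=2.5000, (cx,cy)=(1.0000,0.0000)
member 2 (1-2): L=3.1918, (cx,cy)=(0.4471,-0.8945)
member 3 (1-3): L=2.5664, (cx,cy)=(0.9987,-0.0514)
member 4 (2-3): L=2.9505, (cx,cy)=(0.3850,0.9229)
member 5 (2-4): L=2.2000, (cx,cy)=(1.0000,0.0000)
member 6 (3-4): L=2.9235, (cx,cy)=(0.3639,-0.9314)
member 7 (3-5): L=2.3589, (cx,cy)=(0.9979,0.0644)
member 8 (4-5): L=3.1511, (cx,cy)=(0.4094,0.9124)
member 9 (4-6): L=2.6000, (cx,cy)=(1.0000,0.0000)
member 10 (5-6): L=3.1594, (cx,cy)=(0.4146,-0.9100)
solve A·x = −loads:
  F[0-1] = -1196.5314 N (compression)
  F[0-2] = +3783.7470 N (tension)
  F[1-2] = -1081.4263 N (compression)
  F[1-3] = -2253.6569 N (compression)
  F[2-3] = +1048.1289 N (tension)
  F[2-4] = +2896.6987 N (tension)
  F[3-4] = -2450.2603 N (compression)
  F[3-5] = -2009.1069 N (compression)
  F[4-5] = +2501.4292 N (tension)
  F[4-6] = +980.9095 N (tension)
  F[5-6] = -2365.7042 N (compression)
  Rx@0 = -3362.8000 N
  Ry@0 = +1120.0406 N
  Ry@6 = +2152.7594 N

-2450.260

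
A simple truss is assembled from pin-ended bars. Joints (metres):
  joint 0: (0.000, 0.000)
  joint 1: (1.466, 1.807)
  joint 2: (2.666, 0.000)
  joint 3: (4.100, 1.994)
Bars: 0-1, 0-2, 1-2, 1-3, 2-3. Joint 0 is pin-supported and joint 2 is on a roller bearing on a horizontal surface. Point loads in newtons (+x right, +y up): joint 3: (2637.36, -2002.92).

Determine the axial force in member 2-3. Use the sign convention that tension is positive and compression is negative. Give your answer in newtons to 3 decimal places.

N=4 nodes, M=5 members, R=3 reactions → 2N=8, M+R=8
member 0 (0-1): L=2.3269, (cx,cy)=(0.6300,0.7766)
member 1 (0-2): L=2.6660, (cx,cy)=(1.0000,0.0000)
member 2 (1-2): L=2.1692, (cx,cy)=(0.5532,-0.8330)
member 3 (1-3): L=2.6406, (cx,cy)=(0.9975,0.0708)
member 4 (2-3): L=2.4561, (cx,cy)=(0.5839,0.8119)
solve A·x = −loads:
  F[0-1] = +3927.4030 N (tension)
  F[0-2] = +162.9932 N (tension)
  F[1-2] = -3294.9630 N (compression)
  F[1-3] = +4307.9887 N (tension)
  F[2-3] = -2842.8553 N (compression)
  Rx@0 = -2637.3600 N
  Ry@0 = -3049.9186 N
  Ry@2 = +5052.8386 N

-2842.855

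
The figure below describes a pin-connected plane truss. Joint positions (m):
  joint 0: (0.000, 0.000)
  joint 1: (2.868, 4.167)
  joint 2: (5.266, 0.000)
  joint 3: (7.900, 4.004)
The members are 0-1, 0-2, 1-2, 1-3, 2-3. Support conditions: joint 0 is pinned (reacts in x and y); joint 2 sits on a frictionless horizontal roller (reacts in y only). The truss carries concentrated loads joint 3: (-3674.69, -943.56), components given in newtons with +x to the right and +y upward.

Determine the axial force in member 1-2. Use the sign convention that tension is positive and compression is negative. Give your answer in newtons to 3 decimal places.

2790.898

N=4 nodes, M=5 members, R=3 reactions → 2N=8, M+R=8
member 0 (0-1): L=5.0586, (cx,cy)=(0.5670,0.8237)
member 1 (0-2): L=5.2660, (cx,cy)=(1.0000,0.0000)
member 2 (1-2): L=4.8077, (cx,cy)=(0.4988,-0.8667)
member 3 (1-3): L=5.0346, (cx,cy)=(0.9995,-0.0324)
member 4 (2-3): L=4.7927, (cx,cy)=(0.5496,0.8354)
solve A·x = −loads:
  F[0-1] = -2818.9327 N (compression)
  F[0-2] = -2076.4774 N (compression)
  F[1-2] = +2790.8982 N (tension)
  F[1-3] = -2991.8247 N (compression)
  F[2-3] = -1245.3628 N (compression)
  Rx@0 = +3674.6900 N
  Ry@0 = +2322.0892 N
  Ry@2 = -1378.5292 N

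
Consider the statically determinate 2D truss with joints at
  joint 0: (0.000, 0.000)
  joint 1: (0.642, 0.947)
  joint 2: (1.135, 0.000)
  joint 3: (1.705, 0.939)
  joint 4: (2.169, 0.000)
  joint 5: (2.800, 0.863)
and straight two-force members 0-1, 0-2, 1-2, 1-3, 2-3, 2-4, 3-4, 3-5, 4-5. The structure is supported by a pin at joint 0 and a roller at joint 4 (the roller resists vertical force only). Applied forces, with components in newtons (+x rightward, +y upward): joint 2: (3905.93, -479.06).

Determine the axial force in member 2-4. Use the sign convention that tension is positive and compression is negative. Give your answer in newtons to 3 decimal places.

123.874

N=6 nodes, M=9 members, R=3 reactions → 2N=12, M+R=12
member 0 (0-1): L=1.1441, (cx,cy)=(0.5611,0.8277)
member 1 (0-2): L=1.1350, (cx,cy)=(1.0000,0.0000)
member 2 (1-2): L=1.0676, (cx,cy)=(0.4618,-0.8870)
member 3 (1-3): L=1.0630, (cx,cy)=(1.0000,-0.0075)
member 4 (2-3): L=1.0985, (cx,cy)=(0.5189,0.8548)
member 5 (2-4): L=1.0340, (cx,cy)=(1.0000,0.0000)
member 6 (3-4): L=1.0474, (cx,cy)=(0.4430,-0.8965)
member 7 (3-5): L=1.0976, (cx,cy)=(0.9976,-0.0692)
member 8 (4-5): L=1.0691, (cx,cy)=(0.5902,0.8072)
solve A·x = −loads:
  F[0-1] = -275.9093 N (compression)
  F[0-2] = +4060.7532 N (tension)
  F[1-2] = +259.8013 N (tension)
  F[1-3] = -274.7982 N (compression)
  F[2-3] = +290.8362 N (tension)
  F[2-4] = +123.8736 N (tension)
  F[3-4] = -279.6194 N (compression)
  F[3-5] = -0.0000 N (tension)
  F[4-5] = +0.0000 N (tension)
  Rx@0 = -3905.9300 N
  Ry@0 = +228.3762 N
  Ry@4 = +250.6838 N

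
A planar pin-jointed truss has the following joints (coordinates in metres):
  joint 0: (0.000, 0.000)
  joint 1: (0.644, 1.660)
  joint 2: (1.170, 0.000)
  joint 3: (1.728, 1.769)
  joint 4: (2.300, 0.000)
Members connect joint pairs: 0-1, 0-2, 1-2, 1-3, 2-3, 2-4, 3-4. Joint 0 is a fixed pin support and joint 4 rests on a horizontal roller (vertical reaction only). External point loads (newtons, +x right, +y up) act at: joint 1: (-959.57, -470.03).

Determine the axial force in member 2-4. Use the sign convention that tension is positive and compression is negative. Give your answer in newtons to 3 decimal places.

-181.381

N=5 nodes, M=7 members, R=3 reactions → 2N=10, M+R=10
member 0 (0-1): L=1.7805, (cx,cy)=(0.3617,0.9323)
member 1 (0-2): L=1.1700, (cx,cy)=(1.0000,0.0000)
member 2 (1-2): L=1.7413, (cx,cy)=(0.3021,-0.9533)
member 3 (1-3): L=1.0895, (cx,cy)=(0.9950,0.1000)
member 4 (2-3): L=1.8549, (cx,cy)=(0.3008,0.9537)
member 5 (2-4): L=1.1300, (cx,cy)=(1.0000,0.0000)
member 6 (3-4): L=1.8592, (cx,cy)=(0.3077,-0.9515)
solve A·x = −loads:
  F[0-1] = -1105.8473 N (compression)
  F[0-2] = -559.5991 N (compression)
  F[1-2] = +627.4728 N (tension)
  F[1-3] = +371.9273 N (tension)
  F[2-3] = -627.2141 N (compression)
  F[2-4] = -181.3815 N (compression)
  F[3-4] = +589.5465 N (tension)
  Rx@0 = +959.5700 N
  Ry@0 = +1030.9808 N
  Ry@4 = -560.9508 N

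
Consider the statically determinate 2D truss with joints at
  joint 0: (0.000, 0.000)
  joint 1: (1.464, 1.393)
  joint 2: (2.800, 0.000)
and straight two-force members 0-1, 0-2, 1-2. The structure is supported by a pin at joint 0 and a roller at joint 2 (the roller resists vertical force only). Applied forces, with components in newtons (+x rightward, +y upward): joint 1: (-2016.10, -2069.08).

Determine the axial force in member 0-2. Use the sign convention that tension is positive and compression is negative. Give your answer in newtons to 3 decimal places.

75.598

N=3 nodes, M=3 members, R=3 reactions → 2N=6, M+R=6
member 0 (0-1): L=2.0208, (cx,cy)=(0.7245,0.6893)
member 1 (0-2): L=2.8000, (cx,cy)=(1.0000,0.0000)
member 2 (1-2): L=1.9301, (cx,cy)=(0.6922,-0.7217)
solve A·x = −loads:
  F[0-1] = -2887.2690 N (compression)
  F[0-2] = +75.5981 N (tension)
  F[1-2] = -109.2164 N (compression)
  Rx@0 = +2016.1000 N
  Ry@0 = +1990.2565 N
  Ry@2 = +78.8235 N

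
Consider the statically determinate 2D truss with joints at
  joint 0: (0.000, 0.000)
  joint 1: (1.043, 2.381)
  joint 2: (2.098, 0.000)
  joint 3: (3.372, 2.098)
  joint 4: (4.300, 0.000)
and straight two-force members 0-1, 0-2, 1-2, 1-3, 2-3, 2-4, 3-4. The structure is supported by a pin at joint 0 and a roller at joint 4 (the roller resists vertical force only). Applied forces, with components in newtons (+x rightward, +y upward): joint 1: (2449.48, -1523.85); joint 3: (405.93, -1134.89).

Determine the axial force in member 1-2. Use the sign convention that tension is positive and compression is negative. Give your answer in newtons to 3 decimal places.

N=5 nodes, M=7 members, R=3 reactions → 2N=10, M+R=10
member 0 (0-1): L=2.5994, (cx,cy)=(0.4012,0.9160)
member 1 (0-2): L=2.0980, (cx,cy)=(1.0000,0.0000)
member 2 (1-2): L=2.6043, (cx,cy)=(0.4051,-0.9143)
member 3 (1-3): L=2.3461, (cx,cy)=(0.9927,-0.1206)
member 4 (2-3): L=2.4545, (cx,cy)=(0.5190,0.8547)
member 5 (2-4): L=2.2020, (cx,cy)=(1.0000,0.0000)
member 6 (3-4): L=2.2941, (cx,cy)=(0.4045,-0.9145)
solve A·x = −loads:
  F[0-1] = +169.4720 N (tension)
  F[0-2] = +2787.4106 N (tension)
  F[1-2] = -1606.5107 N (compression)
  F[1-3] = -1743.4050 N (compression)
  F[2-3] = +1718.3819 N (tension)
  F[2-4] = +1244.6928 N (tension)
  F[3-4] = -3076.9622 N (compression)
  Rx@0 = -2855.4100 N
  Ry@0 = -155.2315 N
  Ry@4 = +2813.9715 N

-1606.511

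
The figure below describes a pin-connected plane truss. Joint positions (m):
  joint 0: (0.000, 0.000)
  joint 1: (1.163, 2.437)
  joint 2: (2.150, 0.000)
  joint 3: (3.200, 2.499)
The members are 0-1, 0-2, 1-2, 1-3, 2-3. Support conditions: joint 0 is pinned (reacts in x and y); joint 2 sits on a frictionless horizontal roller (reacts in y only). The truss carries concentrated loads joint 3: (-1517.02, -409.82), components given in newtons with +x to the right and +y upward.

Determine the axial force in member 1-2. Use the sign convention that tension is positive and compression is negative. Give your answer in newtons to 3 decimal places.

N=4 nodes, M=5 members, R=3 reactions → 2N=8, M+R=8
member 0 (0-1): L=2.7003, (cx,cy)=(0.4307,0.9025)
member 1 (0-2): L=2.1500, (cx,cy)=(1.0000,0.0000)
member 2 (1-2): L=2.6293, (cx,cy)=(0.3754,-0.9269)
member 3 (1-3): L=2.0379, (cx,cy)=(0.9995,0.0304)
member 4 (2-3): L=2.7106, (cx,cy)=(0.3874,0.9219)
solve A·x = −loads:
  F[0-1] = -1732.0011 N (compression)
  F[0-2] = -771.0552 N (compression)
  F[1-2] = +1641.7265 N (tension)
  F[1-3] = -1362.8788 N (compression)
  F[2-3] = -399.5517 N (compression)
  Rx@0 = +1517.0200 N
  Ry@0 = +1563.1265 N
  Ry@2 = -1153.3065 N

1641.727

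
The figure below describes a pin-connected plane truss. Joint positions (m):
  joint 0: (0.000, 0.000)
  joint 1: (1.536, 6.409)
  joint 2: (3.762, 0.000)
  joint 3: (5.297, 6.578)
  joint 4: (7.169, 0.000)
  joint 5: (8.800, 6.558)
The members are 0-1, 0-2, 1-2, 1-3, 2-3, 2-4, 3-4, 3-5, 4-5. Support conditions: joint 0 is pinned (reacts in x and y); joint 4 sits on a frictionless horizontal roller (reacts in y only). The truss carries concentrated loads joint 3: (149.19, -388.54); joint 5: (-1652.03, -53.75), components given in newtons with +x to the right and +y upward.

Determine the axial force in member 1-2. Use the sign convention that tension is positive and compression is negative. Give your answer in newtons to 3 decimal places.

1509.096

N=6 nodes, M=9 members, R=3 reactions → 2N=12, M+R=12
member 0 (0-1): L=6.5905, (cx,cy)=(0.2331,0.9725)
member 1 (0-2): L=3.7620, (cx,cy)=(1.0000,0.0000)
member 2 (1-2): L=6.7846, (cx,cy)=(0.3281,-0.9446)
member 3 (1-3): L=3.7648, (cx,cy)=(0.9990,0.0449)
member 4 (2-3): L=6.7547, (cx,cy)=(0.2272,0.9738)
member 5 (2-4): L=3.4070, (cx,cy)=(1.0000,0.0000)
member 6 (3-4): L=6.8392, (cx,cy)=(0.2737,-0.9618)
member 7 (3-5): L=3.5031, (cx,cy)=(1.0000,-0.0057)
member 8 (4-5): L=6.7578, (cx,cy)=(0.2414,0.9704)
solve A·x = −loads:
  F[0-1] = -1505.0140 N (compression)
  F[0-2] = -1152.0769 N (compression)
  F[1-2] = +1509.0960 N (tension)
  F[1-3] = -846.7474 N (compression)
  F[2-3] = -1463.8574 N (compression)
  F[2-4] = -324.2870 N (compression)
  F[3-4] = +1127.4269 N (tension)
  F[3-5] = -1636.3653 N (compression)
  F[4-5] = -65.0145 N (compression)
  Rx@0 = +1502.8400 N
  Ry@0 = +1463.5684 N
  Ry@4 = -1021.2784 N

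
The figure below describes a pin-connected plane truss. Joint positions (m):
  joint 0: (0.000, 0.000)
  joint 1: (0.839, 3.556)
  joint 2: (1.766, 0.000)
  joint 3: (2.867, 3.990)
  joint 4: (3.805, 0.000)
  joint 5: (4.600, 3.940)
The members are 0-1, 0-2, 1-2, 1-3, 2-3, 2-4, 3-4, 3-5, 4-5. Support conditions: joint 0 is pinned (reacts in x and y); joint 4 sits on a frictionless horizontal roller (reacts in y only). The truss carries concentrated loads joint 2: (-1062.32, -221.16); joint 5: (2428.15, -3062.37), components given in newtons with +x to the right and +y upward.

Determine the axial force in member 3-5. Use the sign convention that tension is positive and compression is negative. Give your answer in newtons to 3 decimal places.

3029.695

N=6 nodes, M=9 members, R=3 reactions → 2N=12, M+R=12
member 0 (0-1): L=3.6536, (cx,cy)=(0.2296,0.9733)
member 1 (0-2): L=1.7660, (cx,cy)=(1.0000,0.0000)
member 2 (1-2): L=3.6748, (cx,cy)=(0.2523,-0.9677)
member 3 (1-3): L=2.0739, (cx,cy)=(0.9779,0.2093)
member 4 (2-3): L=4.1391, (cx,cy)=(0.2660,0.9640)
member 5 (2-4): L=2.0390, (cx,cy)=(1.0000,0.0000)
member 6 (3-4): L=4.0988, (cx,cy)=(0.2288,-0.9735)
member 7 (3-5): L=1.7337, (cx,cy)=(0.9996,-0.0288)
member 8 (4-5): L=4.0194, (cx,cy)=(0.1978,0.9802)
solve A·x = −loads:
  F[0-1] = +3118.9725 N (tension)
  F[0-2] = +649.6071 N (tension)
  F[1-2] = -2821.2848 N (compression)
  F[1-3] = +1460.2396 N (tension)
  F[2-3] = +3061.5017 N (tension)
  F[2-4] = +185.8864 N (tension)
  F[3-4] = -3435.3265 N (compression)
  F[3-5] = +3029.6946 N (tension)
  F[4-5] = -3034.9520 N (compression)
  Rx@0 = -1365.8300 N
  Ry@0 = -3035.6242 N
  Ry@4 = +6319.1542 N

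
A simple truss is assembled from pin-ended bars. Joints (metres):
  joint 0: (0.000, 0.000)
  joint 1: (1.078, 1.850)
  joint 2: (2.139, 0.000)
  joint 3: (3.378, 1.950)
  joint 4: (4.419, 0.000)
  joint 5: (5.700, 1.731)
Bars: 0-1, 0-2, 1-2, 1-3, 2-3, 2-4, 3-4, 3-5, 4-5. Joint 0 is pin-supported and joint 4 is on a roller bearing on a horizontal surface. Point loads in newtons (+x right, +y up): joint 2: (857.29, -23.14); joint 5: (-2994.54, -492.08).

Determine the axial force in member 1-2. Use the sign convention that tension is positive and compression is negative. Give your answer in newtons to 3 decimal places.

1142.624

N=6 nodes, M=9 members, R=3 reactions → 2N=12, M+R=12
member 0 (0-1): L=2.1412, (cx,cy)=(0.5035,0.8640)
member 1 (0-2): L=2.1390, (cx,cy)=(1.0000,0.0000)
member 2 (1-2): L=2.1327, (cx,cy)=(0.4975,-0.8675)
member 3 (1-3): L=2.3022, (cx,cy)=(0.9991,0.0434)
member 4 (2-3): L=2.3103, (cx,cy)=(0.5363,0.8440)
member 5 (2-4): L=2.2800, (cx,cy)=(1.0000,0.0000)
member 6 (3-4): L=2.2105, (cx,cy)=(0.4709,-0.8822)
member 7 (3-5): L=2.3323, (cx,cy)=(0.9956,-0.0939)
member 8 (4-5): L=2.1534, (cx,cy)=(0.5949,0.8038)
solve A·x = −loads:
  F[0-1] = -1206.3513 N (compression)
  F[0-2] = -1529.8950 N (compression)
  F[1-2] = +1142.6245 N (tension)
  F[1-3] = -1176.9235 N (compression)
  F[2-3] = -1146.9238 N (compression)
  F[2-4] = -1203.6468 N (compression)
  F[3-4] = +1418.1771 N (tension)
  F[3-5] = -2469.6817 N (compression)
  F[4-5] = -900.6641 N (compression)
  Rx@0 = +2137.2500 N
  Ry@0 = +1042.3067 N
  Ry@4 = -527.0867 N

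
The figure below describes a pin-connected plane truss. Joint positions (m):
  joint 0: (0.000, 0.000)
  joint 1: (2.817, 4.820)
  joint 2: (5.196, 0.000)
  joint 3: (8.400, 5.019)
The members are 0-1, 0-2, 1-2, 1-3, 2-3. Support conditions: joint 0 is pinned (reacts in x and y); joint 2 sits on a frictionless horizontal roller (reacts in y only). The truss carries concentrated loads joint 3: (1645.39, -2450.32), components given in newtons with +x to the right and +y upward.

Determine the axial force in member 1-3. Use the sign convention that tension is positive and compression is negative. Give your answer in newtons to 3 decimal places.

N=4 nodes, M=5 members, R=3 reactions → 2N=8, M+R=8
member 0 (0-1): L=5.5828, (cx,cy)=(0.5046,0.8634)
member 1 (0-2): L=5.1960, (cx,cy)=(1.0000,0.0000)
member 2 (1-2): L=5.3751, (cx,cy)=(0.4426,-0.8967)
member 3 (1-3): L=5.5865, (cx,cy)=(0.9994,0.0356)
member 4 (2-3): L=5.9545, (cx,cy)=(0.5381,0.8429)
solve A·x = −loads:
  F[0-1] = +3590.9314 N (tension)
  F[0-2] = -166.5352 N (compression)
  F[1-2] = -3326.7937 N (compression)
  F[1-3] = +3286.4292 N (tension)
  F[2-3] = -3045.9225 N (compression)
  Rx@0 = -1645.3900 N
  Ry@0 = -3100.2767 N
  Ry@2 = +5550.5967 N

3286.429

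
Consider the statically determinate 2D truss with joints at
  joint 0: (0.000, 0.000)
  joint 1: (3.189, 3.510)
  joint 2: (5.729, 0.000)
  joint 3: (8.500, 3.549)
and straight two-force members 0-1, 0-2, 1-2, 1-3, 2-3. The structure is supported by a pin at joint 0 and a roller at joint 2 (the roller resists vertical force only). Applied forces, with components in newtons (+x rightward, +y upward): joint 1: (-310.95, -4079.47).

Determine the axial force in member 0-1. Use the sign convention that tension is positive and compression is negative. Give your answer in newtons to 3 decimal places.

-2701.079

N=4 nodes, M=5 members, R=3 reactions → 2N=8, M+R=8
member 0 (0-1): L=4.7423, (cx,cy)=(0.6725,0.7401)
member 1 (0-2): L=5.7290, (cx,cy)=(1.0000,0.0000)
member 2 (1-2): L=4.3326, (cx,cy)=(0.5862,-0.8101)
member 3 (1-3): L=5.3111, (cx,cy)=(1.0000,0.0073)
member 4 (2-3): L=4.5026, (cx,cy)=(0.6154,0.7882)
solve A·x = −loads:
  F[0-1] = -2701.0788 N (compression)
  F[0-2] = +1505.3968 N (tension)
  F[1-2] = -2567.8466 N (compression)
  F[1-3] = -0.0000 N (compression)
  F[2-3] = -0.0000 N (compression)
  Rx@0 = +310.9500 N
  Ry@0 = +1999.1776 N
  Ry@2 = +2080.2924 N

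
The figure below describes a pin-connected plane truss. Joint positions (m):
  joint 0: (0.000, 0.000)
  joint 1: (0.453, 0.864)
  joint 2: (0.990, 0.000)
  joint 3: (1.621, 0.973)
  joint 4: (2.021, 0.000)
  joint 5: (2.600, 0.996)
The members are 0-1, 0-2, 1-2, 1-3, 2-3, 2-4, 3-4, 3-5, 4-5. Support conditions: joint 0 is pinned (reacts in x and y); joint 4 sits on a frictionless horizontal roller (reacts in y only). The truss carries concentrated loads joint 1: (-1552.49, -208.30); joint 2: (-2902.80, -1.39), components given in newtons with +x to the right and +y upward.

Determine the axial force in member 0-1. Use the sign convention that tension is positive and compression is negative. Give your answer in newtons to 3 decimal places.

N=6 nodes, M=9 members, R=3 reactions → 2N=12, M+R=12
member 0 (0-1): L=0.9756, (cx,cy)=(0.4644,0.8857)
member 1 (0-2): L=0.9900, (cx,cy)=(1.0000,0.0000)
member 2 (1-2): L=1.0173, (cx,cy)=(0.5279,-0.8493)
member 3 (1-3): L=1.1731, (cx,cy)=(0.9957,0.0929)
member 4 (2-3): L=1.1597, (cx,cy)=(0.5441,0.8390)
member 5 (2-4): L=1.0310, (cx,cy)=(1.0000,0.0000)
member 6 (3-4): L=1.0520, (cx,cy)=(0.3802,-0.9249)
member 7 (3-5): L=0.9793, (cx,cy)=(0.9997,0.0235)
member 8 (4-5): L=1.1521, (cx,cy)=(0.5026,0.8645)
solve A·x = −loads:
  F[0-1] = -932.6769 N (compression)
  F[0-2] = -4022.1999 N (compression)
  F[1-2] = +803.6990 N (tension)
  F[1-3] = +698.1664 N (tension)
  F[2-3] = -811.9151 N (compression)
  F[2-4] = -253.3756 N (compression)
  F[3-4] = +666.3854 N (tension)
  F[3-5] = +0.0000 N (tension)
  F[4-5] = +0.0000 N (tension)
  Rx@0 = +4455.2900 N
  Ry@0 = +826.0262 N
  Ry@4 = -616.3362 N

-932.677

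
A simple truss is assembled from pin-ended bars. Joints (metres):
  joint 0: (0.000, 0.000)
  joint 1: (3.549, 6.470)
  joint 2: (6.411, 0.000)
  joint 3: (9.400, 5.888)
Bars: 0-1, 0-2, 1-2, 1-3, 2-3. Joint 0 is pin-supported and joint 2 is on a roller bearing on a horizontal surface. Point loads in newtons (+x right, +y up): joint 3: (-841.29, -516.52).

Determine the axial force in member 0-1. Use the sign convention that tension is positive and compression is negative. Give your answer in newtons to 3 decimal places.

N=4 nodes, M=5 members, R=3 reactions → 2N=8, M+R=8
member 0 (0-1): L=7.3795, (cx,cy)=(0.4809,0.8768)
member 1 (0-2): L=6.4110, (cx,cy)=(1.0000,0.0000)
member 2 (1-2): L=7.0747, (cx,cy)=(0.4045,-0.9145)
member 3 (1-3): L=5.8799, (cx,cy)=(0.9951,-0.0990)
member 4 (2-3): L=6.6032, (cx,cy)=(0.4527,0.8917)
solve A·x = −loads:
  F[0-1] = -606.5997 N (compression)
  F[0-2] = -549.5580 N (compression)
  F[1-2] = +641.5098 N (tension)
  F[1-3] = -553.9674 N (compression)
  F[2-3] = -640.7564 N (compression)
  Rx@0 = +841.2900 N
  Ry@0 = +531.8417 N
  Ry@2 = -15.3217 N

-606.600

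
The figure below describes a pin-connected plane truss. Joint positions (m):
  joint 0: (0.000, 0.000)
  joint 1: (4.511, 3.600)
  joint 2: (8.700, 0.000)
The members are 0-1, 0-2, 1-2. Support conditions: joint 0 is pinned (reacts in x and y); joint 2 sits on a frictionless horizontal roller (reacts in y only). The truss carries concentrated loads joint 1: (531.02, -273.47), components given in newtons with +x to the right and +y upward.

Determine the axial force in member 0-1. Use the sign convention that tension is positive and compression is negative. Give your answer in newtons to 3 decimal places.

N=3 nodes, M=3 members, R=3 reactions → 2N=6, M+R=6
member 0 (0-1): L=5.7714, (cx,cy)=(0.7816,0.6238)
member 1 (0-2): L=8.7000, (cx,cy)=(1.0000,0.0000)
member 2 (1-2): L=5.5234, (cx,cy)=(0.7584,-0.6518)
solve A·x = −loads:
  F[0-1] = +141.1721 N (tension)
  F[0-2] = +420.6782 N (tension)
  F[1-2] = -554.6826 N (compression)
  Rx@0 = -531.0200 N
  Ry@0 = -88.0582 N
  Ry@2 = +361.5282 N

141.172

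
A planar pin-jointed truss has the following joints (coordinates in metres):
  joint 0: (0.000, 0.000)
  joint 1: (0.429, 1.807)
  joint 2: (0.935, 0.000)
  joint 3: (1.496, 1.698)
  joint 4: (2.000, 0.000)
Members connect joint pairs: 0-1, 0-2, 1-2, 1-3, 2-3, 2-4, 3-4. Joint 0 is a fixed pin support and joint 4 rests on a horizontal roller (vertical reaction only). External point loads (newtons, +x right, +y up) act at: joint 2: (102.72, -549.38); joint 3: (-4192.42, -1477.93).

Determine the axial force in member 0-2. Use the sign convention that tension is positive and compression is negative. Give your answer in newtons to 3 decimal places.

N=5 nodes, M=7 members, R=3 reactions → 2N=10, M+R=10
member 0 (0-1): L=1.8572, (cx,cy)=(0.2310,0.9730)
member 1 (0-2): L=0.9350, (cx,cy)=(1.0000,0.0000)
member 2 (1-2): L=1.8765, (cx,cy)=(0.2696,-0.9630)
member 3 (1-3): L=1.0726, (cx,cy)=(0.9948,-0.1016)
member 4 (2-3): L=1.7883, (cx,cy)=(0.3137,0.9495)
member 5 (2-4): L=1.0650, (cx,cy)=(1.0000,0.0000)
member 6 (3-4): L=1.7712, (cx,cy)=(0.2845,-0.9587)
solve A·x = −loads:
  F[0-1] = -4341.7656 N (compression)
  F[0-2] = -3086.7973 N (compression)
  F[1-2] = +4625.5539 N (tension)
  F[1-3] = -2261.8926 N (compression)
  F[2-3] = -4112.4374 N (compression)
  F[2-4] = -652.1243 N (compression)
  F[3-4] = +2291.7769 N (tension)
  Rx@0 = +4089.7000 N
  Ry@0 = +4224.3478 N
  Ry@4 = -2197.0378 N

-3086.797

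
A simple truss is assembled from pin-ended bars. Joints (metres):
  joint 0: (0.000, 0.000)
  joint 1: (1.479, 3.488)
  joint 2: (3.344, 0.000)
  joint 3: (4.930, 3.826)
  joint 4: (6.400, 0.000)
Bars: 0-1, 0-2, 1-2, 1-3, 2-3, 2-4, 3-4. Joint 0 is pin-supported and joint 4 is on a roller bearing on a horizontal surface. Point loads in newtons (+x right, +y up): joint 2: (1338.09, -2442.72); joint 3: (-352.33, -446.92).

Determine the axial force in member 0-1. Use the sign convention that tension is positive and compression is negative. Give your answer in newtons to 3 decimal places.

N=5 nodes, M=7 members, R=3 reactions → 2N=10, M+R=10
member 0 (0-1): L=3.7886, (cx,cy)=(0.3904,0.9207)
member 1 (0-2): L=3.3440, (cx,cy)=(1.0000,0.0000)
member 2 (1-2): L=3.9553, (cx,cy)=(0.4715,-0.8819)
member 3 (1-3): L=3.4675, (cx,cy)=(0.9952,0.0975)
member 4 (2-3): L=4.1417, (cx,cy)=(0.3829,0.9238)
member 5 (2-4): L=3.0560, (cx,cy)=(1.0000,0.0000)
member 6 (3-4): L=4.0987, (cx,cy)=(0.3587,-0.9335)
solve A·x = −loads:
  F[0-1] = -1607.2038 N (compression)
  F[0-2] = +1613.1808 N (tension)
  F[1-2] = +1528.2000 N (tension)
  F[1-3] = -1354.4472 N (compression)
  F[2-3] = +1185.4270 N (tension)
  F[2-4] = +541.7261 N (tension)
  F[3-4] = -1510.4503 N (compression)
  Rx@0 = -985.7600 N
  Ry@0 = +1479.6780 N
  Ry@4 = +1409.9620 N

-1607.204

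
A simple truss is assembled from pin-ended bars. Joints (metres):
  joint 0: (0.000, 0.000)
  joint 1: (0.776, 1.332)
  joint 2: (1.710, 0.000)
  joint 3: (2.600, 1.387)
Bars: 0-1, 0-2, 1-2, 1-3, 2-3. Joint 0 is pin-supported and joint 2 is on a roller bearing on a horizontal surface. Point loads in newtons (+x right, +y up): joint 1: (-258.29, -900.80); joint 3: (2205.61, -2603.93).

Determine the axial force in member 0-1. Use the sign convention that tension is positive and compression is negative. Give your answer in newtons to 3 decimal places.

N=4 nodes, M=5 members, R=3 reactions → 2N=8, M+R=8
member 0 (0-1): L=1.5416, (cx,cy)=(0.5034,0.8641)
member 1 (0-2): L=1.7100, (cx,cy)=(1.0000,0.0000)
member 2 (1-2): L=1.6268, (cx,cy)=(0.5741,-0.8188)
member 3 (1-3): L=1.8248, (cx,cy)=(0.9995,0.0301)
member 4 (2-3): L=1.6480, (cx,cy)=(0.5401,0.8416)
solve A·x = −loads:
  F[0-1] = +2836.6586 N (tension)
  F[0-2] = +519.3831 N (tension)
  F[1-2] = -3948.1810 N (compression)
  F[1-3] = +3954.7621 N (tension)
  F[2-3] = -3235.5316 N (compression)
  Rx@0 = -1947.3200 N
  Ry@0 = -2451.0464 N
  Ry@2 = +5955.7764 N

2836.659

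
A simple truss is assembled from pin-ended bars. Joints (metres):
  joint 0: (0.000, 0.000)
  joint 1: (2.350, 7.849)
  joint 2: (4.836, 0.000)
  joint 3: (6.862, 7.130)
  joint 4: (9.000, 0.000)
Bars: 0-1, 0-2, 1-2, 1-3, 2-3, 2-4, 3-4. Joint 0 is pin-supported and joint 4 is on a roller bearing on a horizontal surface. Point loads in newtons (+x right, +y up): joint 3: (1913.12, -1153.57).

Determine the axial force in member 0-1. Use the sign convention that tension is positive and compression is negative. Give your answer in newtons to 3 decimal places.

N=5 nodes, M=7 members, R=3 reactions → 2N=10, M+R=10
member 0 (0-1): L=8.1932, (cx,cy)=(0.2868,0.9580)
member 1 (0-2): L=4.8360, (cx,cy)=(1.0000,0.0000)
member 2 (1-2): L=8.2333, (cx,cy)=(0.3019,-0.9533)
member 3 (1-3): L=4.5689, (cx,cy)=(0.9875,-0.1574)
member 4 (2-3): L=7.4123, (cx,cy)=(0.2733,0.9619)
member 5 (2-4): L=4.1640, (cx,cy)=(1.0000,0.0000)
member 6 (3-4): L=7.4437, (cx,cy)=(0.2872,-0.9579)
solve A·x = −loads:
  F[0-1] = +1296.0333 N (tension)
  F[0-2] = +1541.3897 N (tension)
  F[1-2] = -1437.0325 N (compression)
  F[1-3] = +815.7999 N (tension)
  F[2-3] = +1424.1927 N (tension)
  F[2-4] = +718.2088 N (tension)
  F[3-4] = -2500.5127 N (compression)
  Rx@0 = -1913.1200 N
  Ry@0 = -1241.5792 N
  Ry@4 = +2395.1492 N

1296.033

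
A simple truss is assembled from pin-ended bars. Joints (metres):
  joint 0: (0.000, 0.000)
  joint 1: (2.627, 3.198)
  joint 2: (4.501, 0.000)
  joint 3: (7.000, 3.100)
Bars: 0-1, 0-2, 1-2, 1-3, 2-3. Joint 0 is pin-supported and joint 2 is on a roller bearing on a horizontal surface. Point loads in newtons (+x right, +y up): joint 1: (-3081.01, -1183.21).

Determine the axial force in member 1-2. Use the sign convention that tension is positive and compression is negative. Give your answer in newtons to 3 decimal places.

1736.837

N=4 nodes, M=5 members, R=3 reactions → 2N=8, M+R=8
member 0 (0-1): L=4.1386, (cx,cy)=(0.6347,0.7727)
member 1 (0-2): L=4.5010, (cx,cy)=(1.0000,0.0000)
member 2 (1-2): L=3.7066, (cx,cy)=(0.5056,-0.8628)
member 3 (1-3): L=4.3741, (cx,cy)=(0.9997,-0.0224)
member 4 (2-3): L=3.9818, (cx,cy)=(0.6276,0.7785)
solve A·x = −loads:
  F[0-1] = -3470.4991 N (compression)
  F[0-2] = -878.1116 N (compression)
  F[1-2] = +1736.8366 N (tension)
  F[1-3] = -0.0000 N (compression)
  F[2-3] = +0.0000 N (tension)
  Rx@0 = +3081.0100 N
  Ry@0 = +2681.7164 N
  Ry@2 = -1498.5064 N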